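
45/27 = 5/3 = 1.67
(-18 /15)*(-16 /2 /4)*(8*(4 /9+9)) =544 /3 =181.33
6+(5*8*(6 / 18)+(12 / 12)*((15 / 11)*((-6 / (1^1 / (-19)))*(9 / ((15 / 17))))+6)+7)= 53393 / 33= 1617.97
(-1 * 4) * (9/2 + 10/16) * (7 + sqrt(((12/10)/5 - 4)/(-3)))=-287/2 - 41 * sqrt(282)/30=-166.45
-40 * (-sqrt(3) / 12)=10 * sqrt(3) / 3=5.77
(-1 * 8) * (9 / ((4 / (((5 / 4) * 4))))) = -90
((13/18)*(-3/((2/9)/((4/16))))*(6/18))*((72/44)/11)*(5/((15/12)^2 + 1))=-1170/4961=-0.24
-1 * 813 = -813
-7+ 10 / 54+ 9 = 59 / 27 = 2.19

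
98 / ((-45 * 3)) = -98 / 135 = -0.73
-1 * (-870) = 870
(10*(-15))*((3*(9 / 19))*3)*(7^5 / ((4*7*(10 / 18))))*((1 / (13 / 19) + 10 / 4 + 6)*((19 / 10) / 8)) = -1360005633 / 832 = -1634622.16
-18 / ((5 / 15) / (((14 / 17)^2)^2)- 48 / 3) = 1.18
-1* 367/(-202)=367/202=1.82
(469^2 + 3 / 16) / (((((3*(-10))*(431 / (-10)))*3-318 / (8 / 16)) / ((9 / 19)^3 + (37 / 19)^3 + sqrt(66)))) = 3931146343 / 7736952 + 3519379*sqrt(66) / 51888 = 1059.12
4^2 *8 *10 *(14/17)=17920/17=1054.12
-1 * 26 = -26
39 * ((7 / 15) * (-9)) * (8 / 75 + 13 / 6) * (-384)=17873856 / 125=142990.85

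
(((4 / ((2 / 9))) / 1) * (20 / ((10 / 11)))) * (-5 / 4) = -495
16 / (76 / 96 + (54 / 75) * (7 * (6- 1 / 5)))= 0.53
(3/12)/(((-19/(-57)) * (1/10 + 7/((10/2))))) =1/2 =0.50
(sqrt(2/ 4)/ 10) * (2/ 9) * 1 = sqrt(2)/ 90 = 0.02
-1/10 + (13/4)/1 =63/20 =3.15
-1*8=-8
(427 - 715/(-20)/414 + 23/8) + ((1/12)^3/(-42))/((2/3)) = 478474729/1112832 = 429.96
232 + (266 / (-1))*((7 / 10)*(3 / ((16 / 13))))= -17749 / 80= -221.86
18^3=5832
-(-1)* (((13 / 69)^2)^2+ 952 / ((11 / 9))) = 194212206899 / 249338331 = 778.91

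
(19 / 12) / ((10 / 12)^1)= 19 / 10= 1.90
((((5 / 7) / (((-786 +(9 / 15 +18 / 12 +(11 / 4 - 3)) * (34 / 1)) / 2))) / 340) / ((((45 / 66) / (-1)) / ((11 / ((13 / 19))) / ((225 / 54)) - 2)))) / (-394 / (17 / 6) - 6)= -6644 / 60850491975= -0.00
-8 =-8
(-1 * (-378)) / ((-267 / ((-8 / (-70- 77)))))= -48 / 623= -0.08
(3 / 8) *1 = 3 / 8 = 0.38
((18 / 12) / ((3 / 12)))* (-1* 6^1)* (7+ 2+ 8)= -612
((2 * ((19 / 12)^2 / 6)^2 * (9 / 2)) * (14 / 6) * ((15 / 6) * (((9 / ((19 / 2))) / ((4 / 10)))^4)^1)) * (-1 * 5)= -2953125 / 2048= -1441.96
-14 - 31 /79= -14.39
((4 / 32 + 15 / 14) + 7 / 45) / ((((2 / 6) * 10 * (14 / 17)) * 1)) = 57919 / 117600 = 0.49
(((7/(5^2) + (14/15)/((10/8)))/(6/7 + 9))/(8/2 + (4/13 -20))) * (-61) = 427427/1055700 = 0.40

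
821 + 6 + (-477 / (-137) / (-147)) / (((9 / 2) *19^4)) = 2170490129807 / 2624534619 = 827.00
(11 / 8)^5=161051 / 32768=4.91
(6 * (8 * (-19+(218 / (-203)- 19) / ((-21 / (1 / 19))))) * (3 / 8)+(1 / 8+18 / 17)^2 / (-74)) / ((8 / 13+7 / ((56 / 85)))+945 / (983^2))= -158345716276013976827 / 5218270155961074352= -30.34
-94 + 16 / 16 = -93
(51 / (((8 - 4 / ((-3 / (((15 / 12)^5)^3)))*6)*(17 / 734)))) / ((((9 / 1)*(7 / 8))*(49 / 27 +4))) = 788126498816 / 3857651180439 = 0.20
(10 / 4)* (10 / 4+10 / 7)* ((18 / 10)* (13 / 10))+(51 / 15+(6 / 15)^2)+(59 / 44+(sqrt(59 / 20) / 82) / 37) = sqrt(295) / 30340+429399 / 15400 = 27.88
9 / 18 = 0.50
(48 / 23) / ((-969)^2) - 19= -136775303 / 7198701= -19.00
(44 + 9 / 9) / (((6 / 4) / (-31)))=-930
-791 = -791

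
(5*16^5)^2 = 27487790694400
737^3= 400315553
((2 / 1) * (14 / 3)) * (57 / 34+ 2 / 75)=15.90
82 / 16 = 5.12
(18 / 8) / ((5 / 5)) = 9 / 4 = 2.25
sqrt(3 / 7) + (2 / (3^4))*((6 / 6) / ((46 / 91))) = 91 / 1863 + sqrt(21) / 7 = 0.70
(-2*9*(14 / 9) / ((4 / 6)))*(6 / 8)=-63 / 2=-31.50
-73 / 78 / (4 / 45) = -1095 / 104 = -10.53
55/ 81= 0.68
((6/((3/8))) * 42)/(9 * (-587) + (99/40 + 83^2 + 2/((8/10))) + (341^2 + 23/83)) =318720/55914611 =0.01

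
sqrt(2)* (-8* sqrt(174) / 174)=-8* sqrt(87) / 87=-0.86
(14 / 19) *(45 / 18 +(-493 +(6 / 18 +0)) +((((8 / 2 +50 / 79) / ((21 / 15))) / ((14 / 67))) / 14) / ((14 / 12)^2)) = -3898300633 / 10811703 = -360.56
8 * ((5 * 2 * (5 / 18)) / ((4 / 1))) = 50 / 9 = 5.56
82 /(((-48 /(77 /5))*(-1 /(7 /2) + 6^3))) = -22099 /181200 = -0.12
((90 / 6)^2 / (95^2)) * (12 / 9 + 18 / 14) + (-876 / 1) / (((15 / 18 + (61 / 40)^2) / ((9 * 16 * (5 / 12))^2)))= -38251904058105 / 38316901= -998303.70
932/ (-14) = -466/ 7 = -66.57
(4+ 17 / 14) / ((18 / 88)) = 1606 / 63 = 25.49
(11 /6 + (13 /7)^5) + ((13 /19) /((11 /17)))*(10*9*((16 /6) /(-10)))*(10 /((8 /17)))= -10861661105 /21075978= -515.36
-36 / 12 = -3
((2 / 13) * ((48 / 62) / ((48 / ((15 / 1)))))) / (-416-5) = -15 / 169663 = -0.00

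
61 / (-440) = -61 / 440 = -0.14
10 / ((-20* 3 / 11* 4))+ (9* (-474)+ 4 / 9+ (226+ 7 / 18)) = -32317 / 8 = -4039.62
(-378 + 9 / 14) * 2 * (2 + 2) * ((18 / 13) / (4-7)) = 126792 / 91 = 1393.32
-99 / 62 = -1.60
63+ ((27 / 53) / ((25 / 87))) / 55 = 4593474 / 72875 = 63.03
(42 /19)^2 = 1764 /361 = 4.89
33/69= 11/23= 0.48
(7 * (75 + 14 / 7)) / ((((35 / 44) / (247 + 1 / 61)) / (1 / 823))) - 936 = -183899656 / 251015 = -732.62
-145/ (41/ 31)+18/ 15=-22229/ 205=-108.43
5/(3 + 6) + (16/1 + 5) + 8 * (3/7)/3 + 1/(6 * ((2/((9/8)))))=45949/2016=22.79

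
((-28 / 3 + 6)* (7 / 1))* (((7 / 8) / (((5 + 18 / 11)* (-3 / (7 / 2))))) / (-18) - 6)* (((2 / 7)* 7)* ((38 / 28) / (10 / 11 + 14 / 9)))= 394898185 / 2564928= 153.96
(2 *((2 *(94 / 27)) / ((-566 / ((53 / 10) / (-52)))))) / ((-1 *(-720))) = 2491 / 715197600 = 0.00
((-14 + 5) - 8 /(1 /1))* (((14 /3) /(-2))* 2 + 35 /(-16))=5593 /48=116.52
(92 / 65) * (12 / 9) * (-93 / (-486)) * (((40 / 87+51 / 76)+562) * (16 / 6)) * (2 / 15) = 6534890272 / 90377775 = 72.31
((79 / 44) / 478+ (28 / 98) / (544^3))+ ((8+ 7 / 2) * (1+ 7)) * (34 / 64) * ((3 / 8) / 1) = 27155785105733 / 1481341976576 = 18.33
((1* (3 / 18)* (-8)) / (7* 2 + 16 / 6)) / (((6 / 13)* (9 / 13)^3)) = -0.52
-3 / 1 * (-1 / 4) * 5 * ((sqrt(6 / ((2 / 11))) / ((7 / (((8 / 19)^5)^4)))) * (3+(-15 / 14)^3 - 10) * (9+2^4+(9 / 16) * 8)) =-360034957962574005534720 * sqrt(33) / 90253526271567845622246798001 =-0.00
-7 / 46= -0.15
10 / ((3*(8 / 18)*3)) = 5 / 2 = 2.50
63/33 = 21/11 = 1.91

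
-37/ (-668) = 37/ 668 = 0.06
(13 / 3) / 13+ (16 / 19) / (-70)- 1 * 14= -27289 / 1995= -13.68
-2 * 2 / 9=-0.44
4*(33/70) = 66/35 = 1.89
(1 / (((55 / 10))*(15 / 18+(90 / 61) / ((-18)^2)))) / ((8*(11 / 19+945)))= 0.00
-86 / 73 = -1.18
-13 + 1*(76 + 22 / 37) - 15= 48.59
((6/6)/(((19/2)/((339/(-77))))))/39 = -226/19019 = -0.01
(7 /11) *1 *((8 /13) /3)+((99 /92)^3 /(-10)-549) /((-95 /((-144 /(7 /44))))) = -5231.83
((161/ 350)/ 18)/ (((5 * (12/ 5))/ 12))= 23/ 900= 0.03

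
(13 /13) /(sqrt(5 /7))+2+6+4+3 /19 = sqrt(35) /5+231 /19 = 13.34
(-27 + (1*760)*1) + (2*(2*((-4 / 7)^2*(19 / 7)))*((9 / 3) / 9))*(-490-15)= 140177 / 1029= 136.23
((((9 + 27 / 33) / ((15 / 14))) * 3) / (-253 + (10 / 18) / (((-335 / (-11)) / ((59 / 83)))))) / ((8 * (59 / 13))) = -122970393 / 41087372260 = -0.00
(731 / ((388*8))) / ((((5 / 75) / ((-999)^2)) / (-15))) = -52882156.73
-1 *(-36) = 36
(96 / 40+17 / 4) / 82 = 133 / 1640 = 0.08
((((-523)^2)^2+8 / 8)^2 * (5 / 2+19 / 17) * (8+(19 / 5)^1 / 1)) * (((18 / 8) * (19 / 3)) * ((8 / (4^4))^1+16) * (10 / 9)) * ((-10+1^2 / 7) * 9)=-20490471608077557048380260010373 / 3808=-5380901157583392082032631000.00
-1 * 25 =-25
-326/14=-163/7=-23.29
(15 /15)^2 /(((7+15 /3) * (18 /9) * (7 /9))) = 0.05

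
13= 13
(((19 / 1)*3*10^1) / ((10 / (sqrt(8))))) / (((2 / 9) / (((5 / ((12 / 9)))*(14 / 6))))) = 17955*sqrt(2) / 4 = 6348.05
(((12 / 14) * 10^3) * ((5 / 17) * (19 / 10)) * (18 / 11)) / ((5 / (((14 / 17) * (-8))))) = -1032.78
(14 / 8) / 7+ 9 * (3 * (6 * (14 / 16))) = 142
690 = 690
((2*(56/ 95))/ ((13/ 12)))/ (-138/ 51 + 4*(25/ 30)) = 2142/ 1235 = 1.73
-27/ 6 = -9/ 2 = -4.50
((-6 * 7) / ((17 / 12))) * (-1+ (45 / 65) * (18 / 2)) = -2016 / 13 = -155.08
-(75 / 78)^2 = -0.92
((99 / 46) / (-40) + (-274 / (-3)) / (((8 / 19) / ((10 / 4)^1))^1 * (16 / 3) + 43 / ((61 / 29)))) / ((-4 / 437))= -54812665109 / 118723520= -461.68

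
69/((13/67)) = 4623/13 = 355.62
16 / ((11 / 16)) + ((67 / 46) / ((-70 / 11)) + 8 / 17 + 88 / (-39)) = 499211939 / 23483460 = 21.26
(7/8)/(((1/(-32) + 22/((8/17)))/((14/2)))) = 196/1495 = 0.13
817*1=817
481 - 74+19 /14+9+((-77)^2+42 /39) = 1155233 /182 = 6347.43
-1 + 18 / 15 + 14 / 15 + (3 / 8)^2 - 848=-812857 / 960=-846.73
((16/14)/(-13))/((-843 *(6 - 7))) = -8/76713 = -0.00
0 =0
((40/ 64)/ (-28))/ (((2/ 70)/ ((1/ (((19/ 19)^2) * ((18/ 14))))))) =-0.61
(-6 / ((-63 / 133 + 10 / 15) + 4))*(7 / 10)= -1197 / 1195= -1.00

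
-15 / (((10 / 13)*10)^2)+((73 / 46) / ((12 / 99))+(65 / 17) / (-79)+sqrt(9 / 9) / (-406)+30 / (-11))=1387884104291 / 137950274000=10.06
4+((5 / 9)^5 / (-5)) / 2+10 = 1652747 / 118098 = 13.99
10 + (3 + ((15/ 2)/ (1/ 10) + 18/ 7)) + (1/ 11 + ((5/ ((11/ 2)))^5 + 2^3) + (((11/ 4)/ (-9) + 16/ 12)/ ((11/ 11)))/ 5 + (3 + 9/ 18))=20898928979/ 202924260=102.99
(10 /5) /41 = 2 /41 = 0.05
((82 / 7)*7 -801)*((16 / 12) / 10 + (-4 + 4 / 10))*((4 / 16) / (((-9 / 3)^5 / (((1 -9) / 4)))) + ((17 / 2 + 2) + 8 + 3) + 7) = 258949288 / 3645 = 71042.33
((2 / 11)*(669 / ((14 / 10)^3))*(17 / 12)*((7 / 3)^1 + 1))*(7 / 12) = 2369375 / 19404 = 122.11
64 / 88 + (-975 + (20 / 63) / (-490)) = -974.27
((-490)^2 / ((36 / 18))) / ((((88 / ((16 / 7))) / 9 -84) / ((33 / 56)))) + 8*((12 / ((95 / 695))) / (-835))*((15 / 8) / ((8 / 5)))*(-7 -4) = -114031170 / 130093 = -876.54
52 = 52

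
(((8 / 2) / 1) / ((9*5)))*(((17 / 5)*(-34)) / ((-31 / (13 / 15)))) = 30056 / 104625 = 0.29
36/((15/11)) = 132/5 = 26.40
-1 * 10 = -10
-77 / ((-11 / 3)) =21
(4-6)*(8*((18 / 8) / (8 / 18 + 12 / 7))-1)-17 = -1077 / 34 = -31.68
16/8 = 2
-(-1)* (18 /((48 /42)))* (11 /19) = 693 /76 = 9.12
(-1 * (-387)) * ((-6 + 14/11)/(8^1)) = -5031/22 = -228.68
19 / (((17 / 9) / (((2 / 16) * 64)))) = 80.47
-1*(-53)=53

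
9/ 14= 0.64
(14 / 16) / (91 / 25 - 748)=-175 / 148872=-0.00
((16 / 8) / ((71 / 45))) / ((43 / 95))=8550 / 3053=2.80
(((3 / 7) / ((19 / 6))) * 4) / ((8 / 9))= 81 / 133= 0.61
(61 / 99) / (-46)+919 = 918.99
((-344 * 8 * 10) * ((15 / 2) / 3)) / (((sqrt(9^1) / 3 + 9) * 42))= -3440 / 21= -163.81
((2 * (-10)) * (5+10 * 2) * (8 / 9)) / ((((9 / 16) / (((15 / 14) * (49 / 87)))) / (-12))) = 4480000 / 783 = 5721.58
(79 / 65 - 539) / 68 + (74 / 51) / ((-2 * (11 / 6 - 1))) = -9701 / 1105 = -8.78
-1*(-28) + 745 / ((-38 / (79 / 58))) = 2857 / 2204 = 1.30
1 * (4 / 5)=4 / 5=0.80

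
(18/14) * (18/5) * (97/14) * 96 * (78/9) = 6537024/245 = 26681.73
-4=-4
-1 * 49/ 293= -49/ 293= -0.17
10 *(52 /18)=260 /9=28.89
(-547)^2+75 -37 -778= 298469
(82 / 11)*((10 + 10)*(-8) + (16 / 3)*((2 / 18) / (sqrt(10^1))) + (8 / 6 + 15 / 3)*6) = -10004 / 11 + 656*sqrt(10) / 1485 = -908.06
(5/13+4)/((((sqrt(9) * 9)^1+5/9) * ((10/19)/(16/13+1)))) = 282663/419120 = 0.67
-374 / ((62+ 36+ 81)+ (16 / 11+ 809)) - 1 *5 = -29267 / 5442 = -5.38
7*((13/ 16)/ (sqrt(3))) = 91*sqrt(3)/ 48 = 3.28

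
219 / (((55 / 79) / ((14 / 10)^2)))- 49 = 780374 / 1375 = 567.54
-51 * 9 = -459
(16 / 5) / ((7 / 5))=16 / 7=2.29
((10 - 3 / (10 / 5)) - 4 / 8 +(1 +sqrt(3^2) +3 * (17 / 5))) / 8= 111 / 40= 2.78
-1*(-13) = 13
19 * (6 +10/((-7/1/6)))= -342/7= -48.86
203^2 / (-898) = -41209 / 898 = -45.89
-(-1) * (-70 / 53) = -1.32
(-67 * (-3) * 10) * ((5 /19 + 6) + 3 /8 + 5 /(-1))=250245 /76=3292.70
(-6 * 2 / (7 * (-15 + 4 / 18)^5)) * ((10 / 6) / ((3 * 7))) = 393660 / 2039173998757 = 0.00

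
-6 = -6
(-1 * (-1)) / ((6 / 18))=3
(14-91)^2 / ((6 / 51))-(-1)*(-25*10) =100293 / 2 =50146.50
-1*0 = 0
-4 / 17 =-0.24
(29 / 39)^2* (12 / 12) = 841 / 1521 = 0.55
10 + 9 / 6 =23 / 2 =11.50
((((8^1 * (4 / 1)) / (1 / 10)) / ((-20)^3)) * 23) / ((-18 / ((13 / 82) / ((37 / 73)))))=21827 / 1365300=0.02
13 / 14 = 0.93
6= 6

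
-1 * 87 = -87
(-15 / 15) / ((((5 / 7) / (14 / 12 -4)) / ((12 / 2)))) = 119 / 5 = 23.80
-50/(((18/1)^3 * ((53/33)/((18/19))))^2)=-3025/5913933768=-0.00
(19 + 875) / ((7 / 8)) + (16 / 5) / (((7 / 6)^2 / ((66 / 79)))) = 19813296 / 19355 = 1023.68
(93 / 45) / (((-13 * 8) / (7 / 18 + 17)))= -9703 / 28080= -0.35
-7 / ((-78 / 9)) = 21 / 26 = 0.81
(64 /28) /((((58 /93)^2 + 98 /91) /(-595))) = -76457160 /82409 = -927.78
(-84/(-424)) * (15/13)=315/1378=0.23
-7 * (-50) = 350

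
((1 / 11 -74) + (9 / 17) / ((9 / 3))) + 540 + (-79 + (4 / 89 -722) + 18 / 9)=-5536921 / 16643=-332.69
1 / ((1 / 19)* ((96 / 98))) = 931 / 48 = 19.40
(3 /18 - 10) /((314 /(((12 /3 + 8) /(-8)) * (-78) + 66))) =-3599 /628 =-5.73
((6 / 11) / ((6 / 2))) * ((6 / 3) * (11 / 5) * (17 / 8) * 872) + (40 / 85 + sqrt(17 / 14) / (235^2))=sqrt(238) / 773150 + 126044 / 85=1482.87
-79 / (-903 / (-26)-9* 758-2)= 2054 / 176521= 0.01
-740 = -740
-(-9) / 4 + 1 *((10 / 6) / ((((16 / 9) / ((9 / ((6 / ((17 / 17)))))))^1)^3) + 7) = 335909 / 32768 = 10.25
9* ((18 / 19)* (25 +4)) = 4698 / 19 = 247.26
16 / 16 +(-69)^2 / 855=624 / 95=6.57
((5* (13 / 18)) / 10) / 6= 13 / 216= 0.06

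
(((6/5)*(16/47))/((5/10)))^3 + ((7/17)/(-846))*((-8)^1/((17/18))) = 2060972632/3750605875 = 0.55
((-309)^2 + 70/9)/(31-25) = 859399/54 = 15914.80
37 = 37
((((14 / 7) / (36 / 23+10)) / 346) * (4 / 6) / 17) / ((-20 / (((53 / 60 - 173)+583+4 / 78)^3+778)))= -9350819460834487 / 137498102560000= -68.01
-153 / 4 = -38.25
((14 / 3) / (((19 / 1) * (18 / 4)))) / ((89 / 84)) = 784 / 15219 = 0.05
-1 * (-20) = 20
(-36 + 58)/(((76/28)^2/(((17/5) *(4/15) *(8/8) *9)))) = 219912/9025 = 24.37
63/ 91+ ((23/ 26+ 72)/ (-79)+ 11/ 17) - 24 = -823479/ 34918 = -23.58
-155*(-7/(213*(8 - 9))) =-1085/213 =-5.09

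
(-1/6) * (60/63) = -10/63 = -0.16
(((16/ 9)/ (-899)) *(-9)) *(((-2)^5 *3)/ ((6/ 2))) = -512/ 899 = -0.57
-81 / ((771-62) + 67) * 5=-0.52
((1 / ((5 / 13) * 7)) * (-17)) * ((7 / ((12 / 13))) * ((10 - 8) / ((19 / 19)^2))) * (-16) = 22984 / 15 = 1532.27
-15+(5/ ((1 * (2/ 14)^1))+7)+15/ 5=30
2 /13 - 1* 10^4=-129998 /13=-9999.85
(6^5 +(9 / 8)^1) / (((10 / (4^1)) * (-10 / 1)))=-62217 / 200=-311.08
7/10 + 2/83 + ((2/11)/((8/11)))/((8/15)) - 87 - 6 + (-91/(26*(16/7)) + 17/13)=-7944091/86320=-92.03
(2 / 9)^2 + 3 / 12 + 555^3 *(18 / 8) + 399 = 31156376062 / 81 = 384646618.05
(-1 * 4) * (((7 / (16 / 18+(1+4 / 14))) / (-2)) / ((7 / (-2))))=-252 / 137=-1.84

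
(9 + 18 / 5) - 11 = 8 / 5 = 1.60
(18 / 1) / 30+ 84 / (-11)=-387 / 55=-7.04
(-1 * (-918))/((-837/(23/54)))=-391/837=-0.47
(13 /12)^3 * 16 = 2197 /108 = 20.34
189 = 189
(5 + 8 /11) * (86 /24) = 903 /44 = 20.52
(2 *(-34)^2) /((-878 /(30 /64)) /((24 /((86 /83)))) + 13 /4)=-34541280 /1159573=-29.79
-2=-2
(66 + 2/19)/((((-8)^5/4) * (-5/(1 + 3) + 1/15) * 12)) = 0.00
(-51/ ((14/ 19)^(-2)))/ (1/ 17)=-169932/ 361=-470.73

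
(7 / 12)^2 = 49 / 144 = 0.34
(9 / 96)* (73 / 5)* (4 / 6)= 0.91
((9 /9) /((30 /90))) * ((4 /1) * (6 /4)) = 18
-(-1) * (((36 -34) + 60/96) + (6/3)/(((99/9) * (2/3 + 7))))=5361/2024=2.65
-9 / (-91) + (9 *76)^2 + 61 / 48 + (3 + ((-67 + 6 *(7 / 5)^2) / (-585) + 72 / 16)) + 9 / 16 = 47897733292 / 102375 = 467865.53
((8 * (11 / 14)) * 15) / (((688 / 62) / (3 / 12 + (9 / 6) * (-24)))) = -731445 / 2408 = -303.76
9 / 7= 1.29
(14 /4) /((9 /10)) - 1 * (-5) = 80 /9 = 8.89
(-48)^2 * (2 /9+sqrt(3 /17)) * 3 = 1536+6912 * sqrt(51) /17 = 4439.62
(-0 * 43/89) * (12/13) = 0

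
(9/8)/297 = 1/264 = 0.00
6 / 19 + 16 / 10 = 182 / 95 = 1.92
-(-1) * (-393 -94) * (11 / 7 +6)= -25811 / 7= -3687.29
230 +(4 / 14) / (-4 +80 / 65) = 28967 / 126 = 229.90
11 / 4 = 2.75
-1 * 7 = -7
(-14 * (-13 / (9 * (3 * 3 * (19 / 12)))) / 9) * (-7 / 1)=-5096 / 4617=-1.10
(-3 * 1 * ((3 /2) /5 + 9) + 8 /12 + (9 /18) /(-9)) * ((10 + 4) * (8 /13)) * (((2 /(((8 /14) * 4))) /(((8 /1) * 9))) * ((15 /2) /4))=-15043 /2808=-5.36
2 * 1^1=2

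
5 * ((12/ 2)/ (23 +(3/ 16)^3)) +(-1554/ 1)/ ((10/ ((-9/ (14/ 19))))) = 357980667/ 188470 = 1899.40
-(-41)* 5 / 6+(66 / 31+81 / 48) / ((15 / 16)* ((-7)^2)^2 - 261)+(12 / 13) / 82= 35962374841 / 1052151594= 34.18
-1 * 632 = -632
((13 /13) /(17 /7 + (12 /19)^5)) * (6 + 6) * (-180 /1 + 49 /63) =-111830535236 /131506521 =-850.38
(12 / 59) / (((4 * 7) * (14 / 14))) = 3 / 413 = 0.01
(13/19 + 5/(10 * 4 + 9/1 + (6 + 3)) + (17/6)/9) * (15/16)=80725/79344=1.02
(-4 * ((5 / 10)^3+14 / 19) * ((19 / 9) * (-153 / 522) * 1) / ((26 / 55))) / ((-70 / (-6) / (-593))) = -14526721 / 63336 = -229.36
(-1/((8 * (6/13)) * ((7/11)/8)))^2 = 20449/1764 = 11.59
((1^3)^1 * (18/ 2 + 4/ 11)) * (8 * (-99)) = -7416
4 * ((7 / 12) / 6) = 7 / 18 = 0.39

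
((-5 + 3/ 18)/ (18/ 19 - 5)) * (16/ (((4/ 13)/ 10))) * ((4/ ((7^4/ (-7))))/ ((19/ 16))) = -482560/ 79233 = -6.09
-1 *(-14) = 14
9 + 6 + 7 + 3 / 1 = 25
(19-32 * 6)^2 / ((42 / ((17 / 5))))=2422.82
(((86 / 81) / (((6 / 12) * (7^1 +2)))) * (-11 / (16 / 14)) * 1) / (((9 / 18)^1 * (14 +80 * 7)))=-473 / 59778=-0.01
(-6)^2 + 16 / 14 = 37.14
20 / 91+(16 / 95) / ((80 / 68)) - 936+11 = -924.64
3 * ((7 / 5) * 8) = 168 / 5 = 33.60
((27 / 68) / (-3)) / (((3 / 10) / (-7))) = 105 / 34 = 3.09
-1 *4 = -4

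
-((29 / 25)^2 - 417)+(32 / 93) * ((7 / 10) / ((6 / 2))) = 72493736 / 174375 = 415.73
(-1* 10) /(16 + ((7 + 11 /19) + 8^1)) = -0.32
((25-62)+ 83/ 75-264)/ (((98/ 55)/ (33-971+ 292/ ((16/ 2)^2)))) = 184754911/ 1176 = 157104.52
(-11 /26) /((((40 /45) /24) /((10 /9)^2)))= -14.10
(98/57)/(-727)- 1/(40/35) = -0.88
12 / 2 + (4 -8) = 2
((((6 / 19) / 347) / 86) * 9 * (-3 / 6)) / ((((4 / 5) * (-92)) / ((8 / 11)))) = 135 / 286900988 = 0.00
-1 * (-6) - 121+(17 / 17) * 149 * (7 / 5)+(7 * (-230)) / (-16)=7769 / 40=194.22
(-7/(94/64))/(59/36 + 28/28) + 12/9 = -6332/13395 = -0.47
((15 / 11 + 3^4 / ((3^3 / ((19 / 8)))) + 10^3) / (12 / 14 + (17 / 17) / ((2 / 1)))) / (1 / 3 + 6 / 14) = 13045809 / 13376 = 975.31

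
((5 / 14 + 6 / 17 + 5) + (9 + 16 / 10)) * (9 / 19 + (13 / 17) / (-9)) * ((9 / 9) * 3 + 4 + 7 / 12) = 28511821 / 593028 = 48.08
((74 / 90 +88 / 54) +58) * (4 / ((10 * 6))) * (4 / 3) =5.37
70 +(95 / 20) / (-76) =1119 / 16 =69.94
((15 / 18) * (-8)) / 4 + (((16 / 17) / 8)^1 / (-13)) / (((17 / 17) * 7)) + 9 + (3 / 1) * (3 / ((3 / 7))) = 131489 / 4641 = 28.33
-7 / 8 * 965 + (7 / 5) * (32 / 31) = -1045233 / 1240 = -842.93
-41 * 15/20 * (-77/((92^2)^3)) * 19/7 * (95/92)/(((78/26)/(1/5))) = 0.00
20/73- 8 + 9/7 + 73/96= -5.68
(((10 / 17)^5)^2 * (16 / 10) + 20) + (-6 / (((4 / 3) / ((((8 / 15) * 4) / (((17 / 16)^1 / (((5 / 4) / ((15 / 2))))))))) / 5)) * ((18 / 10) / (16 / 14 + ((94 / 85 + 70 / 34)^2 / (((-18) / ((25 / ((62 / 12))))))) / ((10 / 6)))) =1615985751502651948 / 33189307583091887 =48.69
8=8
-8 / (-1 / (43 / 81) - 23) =172 / 535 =0.32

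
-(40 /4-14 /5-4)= -3.20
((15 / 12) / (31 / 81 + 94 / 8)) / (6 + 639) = 27 / 169033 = 0.00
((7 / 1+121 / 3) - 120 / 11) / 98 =601 / 1617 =0.37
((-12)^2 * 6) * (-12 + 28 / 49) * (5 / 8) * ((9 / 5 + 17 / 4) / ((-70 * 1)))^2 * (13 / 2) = -5138991 / 17150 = -299.65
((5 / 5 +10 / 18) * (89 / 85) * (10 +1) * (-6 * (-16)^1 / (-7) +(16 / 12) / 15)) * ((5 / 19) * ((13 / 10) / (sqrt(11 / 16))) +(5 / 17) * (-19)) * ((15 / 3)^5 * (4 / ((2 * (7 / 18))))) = 399177460000 / 18207 - 9931688000 * sqrt(11) / 20349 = 20305657.84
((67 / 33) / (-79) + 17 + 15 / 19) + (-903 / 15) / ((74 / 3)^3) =1782366250469 / 100359801960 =17.76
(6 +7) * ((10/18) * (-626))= -40690/9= -4521.11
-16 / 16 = -1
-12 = -12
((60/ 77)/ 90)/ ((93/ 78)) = 52/ 7161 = 0.01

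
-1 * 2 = -2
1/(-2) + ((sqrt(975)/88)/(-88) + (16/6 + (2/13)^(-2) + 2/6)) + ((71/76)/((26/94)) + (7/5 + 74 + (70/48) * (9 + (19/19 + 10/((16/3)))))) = 33397223/237120 - 5 * sqrt(39)/7744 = 140.84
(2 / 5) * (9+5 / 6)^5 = 714924299 / 19440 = 36775.94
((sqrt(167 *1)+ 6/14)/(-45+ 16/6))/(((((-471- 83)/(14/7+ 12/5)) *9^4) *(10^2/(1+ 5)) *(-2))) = -11 *sqrt(167)/12822745500- 11/29919739500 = -0.00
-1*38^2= -1444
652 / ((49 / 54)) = 35208 / 49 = 718.53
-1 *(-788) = 788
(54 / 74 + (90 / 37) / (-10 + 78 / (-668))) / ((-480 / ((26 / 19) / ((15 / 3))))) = -265083 / 950174800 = -0.00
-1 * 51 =-51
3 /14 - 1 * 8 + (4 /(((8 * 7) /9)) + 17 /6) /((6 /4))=-689 /126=-5.47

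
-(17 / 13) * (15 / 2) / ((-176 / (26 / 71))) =255 / 12496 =0.02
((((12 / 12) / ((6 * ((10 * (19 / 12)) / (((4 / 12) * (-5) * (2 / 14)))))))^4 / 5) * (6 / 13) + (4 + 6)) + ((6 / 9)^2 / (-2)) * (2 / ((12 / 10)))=1762674061634 / 183046921785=9.63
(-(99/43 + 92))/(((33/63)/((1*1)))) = -180.03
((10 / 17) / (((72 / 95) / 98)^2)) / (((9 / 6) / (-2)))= -108345125 / 8262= -13113.67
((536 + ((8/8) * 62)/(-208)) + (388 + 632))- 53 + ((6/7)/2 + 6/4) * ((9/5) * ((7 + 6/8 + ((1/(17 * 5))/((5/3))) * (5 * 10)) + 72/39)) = 365863/238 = 1537.24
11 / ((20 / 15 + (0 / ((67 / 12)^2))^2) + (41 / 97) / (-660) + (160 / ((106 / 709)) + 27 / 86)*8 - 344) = 1604917380 / 1199508502561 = 0.00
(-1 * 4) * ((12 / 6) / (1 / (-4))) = 32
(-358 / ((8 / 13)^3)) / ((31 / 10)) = -1966315 / 3968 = -495.54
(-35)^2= 1225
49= 49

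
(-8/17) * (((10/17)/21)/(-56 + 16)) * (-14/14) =-2/6069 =-0.00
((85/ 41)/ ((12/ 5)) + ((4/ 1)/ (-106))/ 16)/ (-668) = -44927/ 34837536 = -0.00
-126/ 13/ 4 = -63/ 26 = -2.42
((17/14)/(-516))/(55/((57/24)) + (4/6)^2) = -969/9718688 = -0.00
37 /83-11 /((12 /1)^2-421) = 11162 /22991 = 0.49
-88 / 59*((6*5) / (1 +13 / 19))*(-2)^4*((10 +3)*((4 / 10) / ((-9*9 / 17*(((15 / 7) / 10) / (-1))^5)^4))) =-303784786141703212201115817869312 / 2951861160840982713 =-102912965613584.34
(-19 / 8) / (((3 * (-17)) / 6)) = 19 / 68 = 0.28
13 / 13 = 1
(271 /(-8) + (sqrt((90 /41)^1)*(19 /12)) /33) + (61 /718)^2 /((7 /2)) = -244472373 /7217336 + 19*sqrt(410) /5412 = -33.80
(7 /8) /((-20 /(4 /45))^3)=-7 /91125000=-0.00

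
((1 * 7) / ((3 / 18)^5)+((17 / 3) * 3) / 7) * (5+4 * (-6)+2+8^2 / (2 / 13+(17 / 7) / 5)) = 9210904093 / 2037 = 4521798.77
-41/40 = -1.02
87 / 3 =29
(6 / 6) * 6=6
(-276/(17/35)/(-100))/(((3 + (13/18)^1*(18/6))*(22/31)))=1449/935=1.55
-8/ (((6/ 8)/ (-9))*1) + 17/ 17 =97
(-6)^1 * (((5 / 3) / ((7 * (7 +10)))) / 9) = -10 / 1071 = -0.01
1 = 1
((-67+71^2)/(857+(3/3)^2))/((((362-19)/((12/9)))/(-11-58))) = -76268/49049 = -1.55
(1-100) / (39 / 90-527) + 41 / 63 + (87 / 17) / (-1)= -72391978 / 16918587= -4.28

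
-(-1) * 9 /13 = 9 /13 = 0.69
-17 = -17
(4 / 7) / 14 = 2 / 49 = 0.04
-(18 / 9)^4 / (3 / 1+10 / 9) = -144 / 37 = -3.89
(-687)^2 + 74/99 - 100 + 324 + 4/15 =233736037/495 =472194.01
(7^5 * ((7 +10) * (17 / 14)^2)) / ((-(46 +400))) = -1685159 / 1784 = -944.60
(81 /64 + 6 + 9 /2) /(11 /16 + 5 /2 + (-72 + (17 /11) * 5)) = -8283 /43004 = -0.19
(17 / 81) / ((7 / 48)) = 272 / 189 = 1.44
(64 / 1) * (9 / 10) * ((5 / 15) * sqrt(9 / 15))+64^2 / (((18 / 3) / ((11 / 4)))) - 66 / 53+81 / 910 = 96 * sqrt(15) / 25+271464059 / 144690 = 1891.05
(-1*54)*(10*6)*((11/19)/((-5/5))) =35640/19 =1875.79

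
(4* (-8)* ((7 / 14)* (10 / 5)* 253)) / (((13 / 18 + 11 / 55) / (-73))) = 53190720 / 83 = 640852.05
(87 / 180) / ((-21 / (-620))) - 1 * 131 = -7354 / 63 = -116.73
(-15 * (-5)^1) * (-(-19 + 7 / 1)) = 900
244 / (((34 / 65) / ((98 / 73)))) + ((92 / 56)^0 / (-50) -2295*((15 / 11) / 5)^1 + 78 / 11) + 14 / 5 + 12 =15140739 / 682550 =22.18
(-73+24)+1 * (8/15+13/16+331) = 68003/240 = 283.35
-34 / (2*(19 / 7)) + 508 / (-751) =-99021 / 14269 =-6.94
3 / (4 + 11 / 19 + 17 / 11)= 627 / 1280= 0.49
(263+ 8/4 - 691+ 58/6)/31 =-1249/93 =-13.43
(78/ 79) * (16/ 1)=1248/ 79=15.80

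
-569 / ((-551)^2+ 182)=-569 / 303783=-0.00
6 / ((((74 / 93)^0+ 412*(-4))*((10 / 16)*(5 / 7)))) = -112 / 13725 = -0.01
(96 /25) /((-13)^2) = 96 /4225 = 0.02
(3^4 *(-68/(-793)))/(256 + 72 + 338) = 0.01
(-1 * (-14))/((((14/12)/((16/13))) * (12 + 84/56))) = 128/117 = 1.09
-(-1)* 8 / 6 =4 / 3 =1.33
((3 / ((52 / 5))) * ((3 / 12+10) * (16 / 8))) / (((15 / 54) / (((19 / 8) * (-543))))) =-11420919 / 416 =-27454.13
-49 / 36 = -1.36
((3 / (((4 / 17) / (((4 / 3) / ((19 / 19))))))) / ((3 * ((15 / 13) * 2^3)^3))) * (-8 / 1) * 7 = -261443 / 648000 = -0.40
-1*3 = -3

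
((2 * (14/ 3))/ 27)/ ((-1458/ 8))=-112/ 59049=-0.00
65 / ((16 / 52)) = 211.25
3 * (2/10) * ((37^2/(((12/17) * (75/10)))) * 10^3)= 465460/3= 155153.33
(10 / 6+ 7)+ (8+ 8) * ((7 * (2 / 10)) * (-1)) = -206 / 15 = -13.73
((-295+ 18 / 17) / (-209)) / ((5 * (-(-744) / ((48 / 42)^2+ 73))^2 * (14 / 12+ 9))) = 316959973 / 1148512011360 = 0.00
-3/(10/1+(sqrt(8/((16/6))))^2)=-3/13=-0.23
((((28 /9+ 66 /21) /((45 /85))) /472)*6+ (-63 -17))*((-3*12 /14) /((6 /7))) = 1780811 /7434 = 239.55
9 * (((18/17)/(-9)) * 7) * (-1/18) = 7/17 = 0.41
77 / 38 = 2.03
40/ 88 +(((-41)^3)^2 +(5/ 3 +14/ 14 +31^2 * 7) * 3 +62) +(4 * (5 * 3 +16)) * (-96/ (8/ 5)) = 52251287577/ 11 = 4750117052.45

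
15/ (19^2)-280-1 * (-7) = -98538/ 361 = -272.96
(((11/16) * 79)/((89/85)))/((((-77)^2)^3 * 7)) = 6715/188868571338832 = 0.00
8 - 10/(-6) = 29/3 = 9.67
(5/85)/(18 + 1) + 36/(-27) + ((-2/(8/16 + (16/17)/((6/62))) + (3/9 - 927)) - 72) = -336953849/336889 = -1000.19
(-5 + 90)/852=85/852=0.10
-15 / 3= -5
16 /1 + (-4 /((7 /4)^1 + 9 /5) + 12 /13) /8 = 29489 /1846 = 15.97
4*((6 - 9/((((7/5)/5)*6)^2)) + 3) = 1139/49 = 23.24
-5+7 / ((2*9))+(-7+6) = -101 / 18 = -5.61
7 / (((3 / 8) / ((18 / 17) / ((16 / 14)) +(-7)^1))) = -5782 / 51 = -113.37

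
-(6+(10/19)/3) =-352/57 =-6.18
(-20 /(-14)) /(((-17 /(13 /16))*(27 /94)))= -3055 /12852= -0.24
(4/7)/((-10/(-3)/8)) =48/35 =1.37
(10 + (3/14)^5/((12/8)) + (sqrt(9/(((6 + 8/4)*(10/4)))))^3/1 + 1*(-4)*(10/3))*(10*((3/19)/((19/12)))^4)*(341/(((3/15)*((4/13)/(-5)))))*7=26068584537567000/40777534861441 -439763884560*sqrt(5)/16983563041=581.39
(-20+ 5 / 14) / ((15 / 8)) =-220 / 21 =-10.48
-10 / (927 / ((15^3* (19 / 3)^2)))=-451250 / 309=-1460.36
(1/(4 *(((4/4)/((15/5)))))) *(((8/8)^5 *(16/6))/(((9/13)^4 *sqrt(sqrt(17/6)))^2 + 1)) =2661666436732719364/1320332770629532583 - 23409688505343894 *sqrt(102)/1320332770629532583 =1.84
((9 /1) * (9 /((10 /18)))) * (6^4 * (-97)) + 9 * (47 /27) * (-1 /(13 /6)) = -1191373094 /65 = -18328816.83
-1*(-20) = 20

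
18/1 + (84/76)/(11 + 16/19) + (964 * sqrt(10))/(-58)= 1357/75 - 482 * sqrt(10)/29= -34.47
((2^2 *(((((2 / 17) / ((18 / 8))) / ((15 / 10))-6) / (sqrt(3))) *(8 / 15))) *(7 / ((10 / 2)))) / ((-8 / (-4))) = -306656 *sqrt(3) / 103275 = -5.14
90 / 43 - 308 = -13154 / 43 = -305.91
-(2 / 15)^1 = -2 / 15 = -0.13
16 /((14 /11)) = 88 /7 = 12.57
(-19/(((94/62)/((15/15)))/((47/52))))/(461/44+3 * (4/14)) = -45353/45383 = -1.00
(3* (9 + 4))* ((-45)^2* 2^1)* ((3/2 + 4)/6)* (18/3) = 868725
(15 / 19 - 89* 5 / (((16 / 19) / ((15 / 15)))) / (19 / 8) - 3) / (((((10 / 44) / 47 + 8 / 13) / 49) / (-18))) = 2410405998 / 7543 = 319555.35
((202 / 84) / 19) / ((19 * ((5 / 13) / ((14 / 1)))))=1313 / 5415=0.24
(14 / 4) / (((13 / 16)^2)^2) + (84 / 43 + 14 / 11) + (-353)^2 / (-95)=-1668939469247 / 1283388535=-1300.42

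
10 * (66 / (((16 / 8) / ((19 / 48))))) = 1045 / 8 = 130.62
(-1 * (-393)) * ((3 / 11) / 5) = 1179 / 55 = 21.44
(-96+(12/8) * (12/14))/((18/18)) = -663/7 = -94.71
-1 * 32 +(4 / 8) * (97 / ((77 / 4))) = -2270 / 77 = -29.48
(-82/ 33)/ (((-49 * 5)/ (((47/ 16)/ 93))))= 1927/ 6015240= 0.00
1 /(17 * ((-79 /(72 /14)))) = -36 /9401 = -0.00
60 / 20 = 3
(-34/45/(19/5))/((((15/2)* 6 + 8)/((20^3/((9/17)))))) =-4624000/81567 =-56.69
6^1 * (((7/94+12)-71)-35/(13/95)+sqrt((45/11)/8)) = -1153671/611+9 * sqrt(110)/22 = -1883.88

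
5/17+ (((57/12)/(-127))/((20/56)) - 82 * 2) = -163.81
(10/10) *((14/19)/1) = 14/19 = 0.74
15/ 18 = 5/ 6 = 0.83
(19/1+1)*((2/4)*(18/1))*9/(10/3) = 486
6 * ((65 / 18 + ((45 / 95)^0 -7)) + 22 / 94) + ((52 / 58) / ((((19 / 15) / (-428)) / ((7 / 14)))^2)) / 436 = 7363444067 / 160898061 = 45.76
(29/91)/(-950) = -29/86450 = -0.00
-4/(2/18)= -36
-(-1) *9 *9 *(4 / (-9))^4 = 3.16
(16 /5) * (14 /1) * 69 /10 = 7728 /25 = 309.12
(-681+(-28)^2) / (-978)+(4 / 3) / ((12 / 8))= 2299 / 2934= 0.78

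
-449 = -449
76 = 76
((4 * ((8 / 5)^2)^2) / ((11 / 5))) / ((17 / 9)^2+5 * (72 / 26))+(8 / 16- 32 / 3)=-1434501763 / 151280250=-9.48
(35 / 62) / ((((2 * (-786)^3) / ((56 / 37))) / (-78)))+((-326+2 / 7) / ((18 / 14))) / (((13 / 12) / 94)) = -13263289439925955 / 603383128218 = -21981.54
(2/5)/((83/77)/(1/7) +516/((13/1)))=0.01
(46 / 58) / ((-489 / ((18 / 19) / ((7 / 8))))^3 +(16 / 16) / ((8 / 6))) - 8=-2363772729423256 / 295471590859955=-8.00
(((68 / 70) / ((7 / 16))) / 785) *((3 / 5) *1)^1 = 0.00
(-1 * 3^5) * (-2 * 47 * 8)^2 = -137417472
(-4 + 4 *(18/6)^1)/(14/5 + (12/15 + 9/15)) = 40/21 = 1.90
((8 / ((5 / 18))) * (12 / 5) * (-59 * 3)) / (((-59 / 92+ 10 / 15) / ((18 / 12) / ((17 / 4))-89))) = 127215297792 / 2975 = 42761444.64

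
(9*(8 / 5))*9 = 648 / 5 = 129.60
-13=-13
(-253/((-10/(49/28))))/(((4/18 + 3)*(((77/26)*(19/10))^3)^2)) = 1598639140800000/3692948314944312193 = 0.00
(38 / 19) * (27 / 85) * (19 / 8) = 513 / 340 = 1.51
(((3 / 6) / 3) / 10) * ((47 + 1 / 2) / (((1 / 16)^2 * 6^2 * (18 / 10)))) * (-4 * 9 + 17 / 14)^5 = -159298595.36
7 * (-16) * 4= -448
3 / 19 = 0.16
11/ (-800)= -11/ 800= -0.01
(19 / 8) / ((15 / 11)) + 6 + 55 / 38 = 20951 / 2280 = 9.19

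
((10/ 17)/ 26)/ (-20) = -1/ 884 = -0.00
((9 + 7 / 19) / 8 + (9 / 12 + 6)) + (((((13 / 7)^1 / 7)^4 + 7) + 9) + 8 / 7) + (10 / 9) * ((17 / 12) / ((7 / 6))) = 52084862381 / 1971561942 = 26.42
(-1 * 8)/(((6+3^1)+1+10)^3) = -1/1000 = -0.00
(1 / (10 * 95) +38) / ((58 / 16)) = 144404 / 13775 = 10.48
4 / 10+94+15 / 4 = 98.15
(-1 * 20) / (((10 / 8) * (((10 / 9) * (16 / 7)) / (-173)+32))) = -10899 / 21788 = -0.50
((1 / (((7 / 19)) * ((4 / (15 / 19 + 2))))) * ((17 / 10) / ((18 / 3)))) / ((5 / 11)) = 9911 / 8400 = 1.18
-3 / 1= -3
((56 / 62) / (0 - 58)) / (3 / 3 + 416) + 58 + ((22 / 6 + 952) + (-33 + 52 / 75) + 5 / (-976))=8976595211497 / 9147145200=981.35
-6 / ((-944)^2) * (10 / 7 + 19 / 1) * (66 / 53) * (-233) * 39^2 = 5017141701 / 82652864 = 60.70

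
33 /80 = 0.41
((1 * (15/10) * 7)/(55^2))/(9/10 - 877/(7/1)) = -147/5267735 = -0.00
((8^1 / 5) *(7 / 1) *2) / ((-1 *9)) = -112 / 45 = -2.49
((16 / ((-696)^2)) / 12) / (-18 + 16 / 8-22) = -1 / 13805856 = -0.00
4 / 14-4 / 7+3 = 19 / 7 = 2.71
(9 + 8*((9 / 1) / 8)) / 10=1.80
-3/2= -1.50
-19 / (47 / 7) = -133 / 47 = -2.83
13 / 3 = 4.33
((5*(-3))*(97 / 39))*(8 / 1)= -3880 / 13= -298.46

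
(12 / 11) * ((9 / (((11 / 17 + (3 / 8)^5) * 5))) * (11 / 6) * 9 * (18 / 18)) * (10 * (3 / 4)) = 135364608 / 364579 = 371.29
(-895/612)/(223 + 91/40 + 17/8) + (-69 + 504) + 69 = 350700901/695844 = 503.99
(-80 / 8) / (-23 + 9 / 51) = 85 / 194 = 0.44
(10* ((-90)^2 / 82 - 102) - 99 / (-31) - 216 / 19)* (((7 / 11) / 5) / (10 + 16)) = -1364853 / 6906614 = -0.20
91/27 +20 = 631/27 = 23.37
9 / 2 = 4.50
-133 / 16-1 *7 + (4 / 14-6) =-2355 / 112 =-21.03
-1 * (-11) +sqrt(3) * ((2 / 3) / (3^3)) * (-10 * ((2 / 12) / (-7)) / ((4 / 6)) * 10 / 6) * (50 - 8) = 50 * sqrt(3) / 81 +11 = 12.07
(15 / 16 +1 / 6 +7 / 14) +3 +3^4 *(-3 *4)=-46435 / 48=-967.40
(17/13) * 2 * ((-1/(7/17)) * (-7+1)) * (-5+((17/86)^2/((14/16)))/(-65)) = -14590059804/76557845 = -190.58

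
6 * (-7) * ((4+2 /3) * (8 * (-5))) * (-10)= -78400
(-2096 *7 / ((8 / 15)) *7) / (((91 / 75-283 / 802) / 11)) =-127413940500 / 51757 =-2461772.14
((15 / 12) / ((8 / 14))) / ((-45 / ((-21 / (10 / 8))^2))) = -343 / 25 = -13.72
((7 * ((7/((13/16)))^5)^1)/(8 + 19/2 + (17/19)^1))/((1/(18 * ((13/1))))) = 28126973263872/6654713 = 4226624.54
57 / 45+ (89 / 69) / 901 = 1.27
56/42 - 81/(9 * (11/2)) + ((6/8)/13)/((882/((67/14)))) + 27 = 62854801/2354352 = 26.70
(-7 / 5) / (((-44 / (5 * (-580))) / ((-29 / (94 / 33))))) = 88305 / 94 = 939.41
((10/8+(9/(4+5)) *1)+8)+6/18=127/12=10.58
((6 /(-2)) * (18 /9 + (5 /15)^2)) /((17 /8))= -152 /51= -2.98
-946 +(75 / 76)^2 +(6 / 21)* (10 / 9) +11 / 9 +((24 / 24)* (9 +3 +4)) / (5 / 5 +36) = -12697143629 / 13463856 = -943.05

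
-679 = -679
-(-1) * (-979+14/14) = -978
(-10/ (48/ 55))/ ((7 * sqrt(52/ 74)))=-275 * sqrt(962)/ 4368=-1.95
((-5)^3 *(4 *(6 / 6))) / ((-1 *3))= 500 / 3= 166.67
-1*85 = -85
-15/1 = -15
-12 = -12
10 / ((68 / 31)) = 155 / 34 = 4.56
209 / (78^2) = 209 / 6084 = 0.03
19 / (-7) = -19 / 7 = -2.71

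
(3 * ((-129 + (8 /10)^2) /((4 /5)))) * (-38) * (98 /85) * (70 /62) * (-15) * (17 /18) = -20913053 /62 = -337307.31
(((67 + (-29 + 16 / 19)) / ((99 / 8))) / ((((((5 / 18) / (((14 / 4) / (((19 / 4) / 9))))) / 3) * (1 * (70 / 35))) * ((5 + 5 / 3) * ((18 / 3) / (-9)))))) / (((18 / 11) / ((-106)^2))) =-1567219752 / 9025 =-173653.16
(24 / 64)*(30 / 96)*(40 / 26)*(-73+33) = -375 / 52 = -7.21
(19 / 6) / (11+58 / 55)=1045 / 3978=0.26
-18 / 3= -6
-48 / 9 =-16 / 3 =-5.33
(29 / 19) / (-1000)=-29 / 19000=-0.00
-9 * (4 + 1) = -45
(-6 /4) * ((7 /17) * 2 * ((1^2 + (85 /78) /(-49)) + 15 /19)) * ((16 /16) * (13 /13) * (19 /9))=-7549 /1638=-4.61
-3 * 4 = -12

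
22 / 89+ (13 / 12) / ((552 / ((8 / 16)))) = 292613 / 1179072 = 0.25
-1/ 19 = -0.05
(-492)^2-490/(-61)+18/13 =191964220/793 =242073.42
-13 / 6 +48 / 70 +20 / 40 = -103 / 105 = -0.98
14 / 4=7 / 2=3.50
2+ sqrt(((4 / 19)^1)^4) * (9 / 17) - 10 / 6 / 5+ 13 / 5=394928 / 92055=4.29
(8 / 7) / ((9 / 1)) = 8 / 63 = 0.13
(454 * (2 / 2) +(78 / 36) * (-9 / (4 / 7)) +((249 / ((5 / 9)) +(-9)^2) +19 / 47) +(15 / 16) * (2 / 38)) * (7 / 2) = 474840261 / 142880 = 3323.35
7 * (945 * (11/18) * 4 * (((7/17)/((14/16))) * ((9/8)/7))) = 20790/17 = 1222.94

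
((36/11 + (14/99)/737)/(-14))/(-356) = 119401/181823796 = 0.00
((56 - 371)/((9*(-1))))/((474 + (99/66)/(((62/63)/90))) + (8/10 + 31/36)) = 195300/3419639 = 0.06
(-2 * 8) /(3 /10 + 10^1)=-160 /103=-1.55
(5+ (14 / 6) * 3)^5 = 248832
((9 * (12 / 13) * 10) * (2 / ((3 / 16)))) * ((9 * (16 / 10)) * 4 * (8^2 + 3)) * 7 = 23938914.46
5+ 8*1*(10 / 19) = 175 / 19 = 9.21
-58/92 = -29/46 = -0.63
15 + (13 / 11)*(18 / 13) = 183 / 11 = 16.64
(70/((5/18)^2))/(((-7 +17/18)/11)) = -1647.94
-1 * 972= -972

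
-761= -761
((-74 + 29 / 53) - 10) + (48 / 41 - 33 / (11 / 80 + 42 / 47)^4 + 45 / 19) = -1017767945073271416836 / 9328171698397482967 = -109.11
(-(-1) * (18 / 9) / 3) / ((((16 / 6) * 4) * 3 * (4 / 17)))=17 / 192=0.09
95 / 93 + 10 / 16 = 1225 / 744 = 1.65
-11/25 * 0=0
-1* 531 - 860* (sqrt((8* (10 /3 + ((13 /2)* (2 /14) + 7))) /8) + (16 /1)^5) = -901775891 - 430* sqrt(19866) /21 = -901778777.05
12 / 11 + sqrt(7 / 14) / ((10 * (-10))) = 12 / 11 - sqrt(2) / 200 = 1.08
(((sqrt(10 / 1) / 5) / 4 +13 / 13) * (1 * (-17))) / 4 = -17 / 4 - 17 * sqrt(10) / 80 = -4.92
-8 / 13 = -0.62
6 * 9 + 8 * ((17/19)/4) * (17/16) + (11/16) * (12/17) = 145703/2584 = 56.39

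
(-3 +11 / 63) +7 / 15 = -743 / 315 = -2.36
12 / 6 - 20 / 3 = -14 / 3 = -4.67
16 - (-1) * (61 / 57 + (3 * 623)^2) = 199111150 / 57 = 3493178.07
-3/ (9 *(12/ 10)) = -5/ 18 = -0.28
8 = 8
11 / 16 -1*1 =-5 / 16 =-0.31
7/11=0.64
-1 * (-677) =677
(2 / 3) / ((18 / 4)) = 4 / 27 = 0.15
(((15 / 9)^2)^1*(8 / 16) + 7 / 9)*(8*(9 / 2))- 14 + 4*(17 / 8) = 145 / 2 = 72.50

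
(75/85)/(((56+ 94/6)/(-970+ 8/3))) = -8706/731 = -11.91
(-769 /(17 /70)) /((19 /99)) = -5329170 /323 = -16498.98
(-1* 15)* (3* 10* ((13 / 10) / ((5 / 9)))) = -1053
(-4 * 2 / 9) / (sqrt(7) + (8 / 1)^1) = -0.08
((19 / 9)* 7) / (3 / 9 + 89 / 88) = 11704 / 1065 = 10.99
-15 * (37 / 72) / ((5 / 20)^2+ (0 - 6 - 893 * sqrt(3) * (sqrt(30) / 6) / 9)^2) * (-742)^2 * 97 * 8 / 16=-8521456091090212620 / 1014510741534769+ 205816523787745920 * sqrt(10) / 1014510741534769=-7758.03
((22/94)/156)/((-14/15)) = -55/34216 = -0.00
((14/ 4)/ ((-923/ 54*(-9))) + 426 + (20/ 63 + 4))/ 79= 25023853/ 4593771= 5.45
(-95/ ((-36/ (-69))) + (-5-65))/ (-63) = 3025/ 756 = 4.00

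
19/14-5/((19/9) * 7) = 271/266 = 1.02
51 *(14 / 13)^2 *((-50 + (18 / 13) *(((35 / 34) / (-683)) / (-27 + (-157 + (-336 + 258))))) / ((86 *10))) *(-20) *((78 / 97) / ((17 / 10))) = 34880506655400 / 1072180279859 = 32.53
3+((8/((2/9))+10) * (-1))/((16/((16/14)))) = -2/7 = -0.29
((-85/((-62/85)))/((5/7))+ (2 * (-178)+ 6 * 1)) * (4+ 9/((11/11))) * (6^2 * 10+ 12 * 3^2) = -35241570/31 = -1136824.84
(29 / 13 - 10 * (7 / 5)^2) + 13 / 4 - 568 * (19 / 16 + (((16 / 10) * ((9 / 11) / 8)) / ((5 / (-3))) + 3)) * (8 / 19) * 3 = -42157793 / 14300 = -2948.10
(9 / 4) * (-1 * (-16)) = 36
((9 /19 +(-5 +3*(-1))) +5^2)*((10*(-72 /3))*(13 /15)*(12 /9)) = -276224 /57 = -4846.04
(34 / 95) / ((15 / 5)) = 34 / 285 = 0.12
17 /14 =1.21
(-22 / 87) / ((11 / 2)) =-4 / 87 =-0.05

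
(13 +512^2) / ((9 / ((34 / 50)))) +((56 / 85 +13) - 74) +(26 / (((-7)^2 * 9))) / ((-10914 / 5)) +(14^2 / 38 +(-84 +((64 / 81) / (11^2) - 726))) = 7860028769864059 / 414947142225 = 18942.24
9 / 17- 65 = -1096 / 17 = -64.47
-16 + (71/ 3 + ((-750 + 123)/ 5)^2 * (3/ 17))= 3547936/ 1275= 2782.69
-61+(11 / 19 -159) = -4169 / 19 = -219.42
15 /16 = 0.94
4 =4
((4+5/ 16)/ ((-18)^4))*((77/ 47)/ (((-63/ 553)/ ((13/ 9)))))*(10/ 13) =-699545/ 1065716352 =-0.00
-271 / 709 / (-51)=271 / 36159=0.01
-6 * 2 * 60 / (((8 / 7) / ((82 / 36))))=-1435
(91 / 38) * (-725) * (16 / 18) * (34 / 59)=-8972600 / 10089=-889.34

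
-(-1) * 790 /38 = 395 /19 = 20.79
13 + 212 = 225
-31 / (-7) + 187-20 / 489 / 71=46523320 / 243033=191.43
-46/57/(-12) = 23/342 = 0.07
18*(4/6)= 12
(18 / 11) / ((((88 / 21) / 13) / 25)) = 61425 / 484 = 126.91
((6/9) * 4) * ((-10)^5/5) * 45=-2400000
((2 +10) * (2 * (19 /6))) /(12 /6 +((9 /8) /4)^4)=79691776 /2103713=37.88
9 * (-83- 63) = -1314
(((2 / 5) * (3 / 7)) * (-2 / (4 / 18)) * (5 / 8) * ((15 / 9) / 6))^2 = 225 / 3136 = 0.07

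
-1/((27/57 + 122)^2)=-361/5414929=-0.00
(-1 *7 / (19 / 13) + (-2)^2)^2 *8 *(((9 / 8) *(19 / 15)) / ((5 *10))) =27 / 190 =0.14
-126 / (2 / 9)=-567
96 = 96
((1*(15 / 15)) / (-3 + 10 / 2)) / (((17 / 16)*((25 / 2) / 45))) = 144 / 85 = 1.69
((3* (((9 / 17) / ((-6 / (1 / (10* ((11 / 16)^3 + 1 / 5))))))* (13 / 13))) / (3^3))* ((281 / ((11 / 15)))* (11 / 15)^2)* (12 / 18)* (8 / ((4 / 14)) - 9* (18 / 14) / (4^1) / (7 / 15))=-6762415616 / 1209003705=-5.59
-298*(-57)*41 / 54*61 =7080331 / 9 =786703.44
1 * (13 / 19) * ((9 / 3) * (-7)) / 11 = -273 / 209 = -1.31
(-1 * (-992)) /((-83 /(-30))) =29760 /83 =358.55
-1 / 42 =-0.02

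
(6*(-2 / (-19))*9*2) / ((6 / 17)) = 612 / 19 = 32.21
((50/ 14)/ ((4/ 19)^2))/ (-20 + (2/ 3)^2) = -81225/ 19712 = -4.12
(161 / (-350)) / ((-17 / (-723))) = -16629 / 850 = -19.56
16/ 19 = 0.84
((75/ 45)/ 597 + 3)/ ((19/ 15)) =26890/ 11343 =2.37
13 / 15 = 0.87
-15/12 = -5/4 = -1.25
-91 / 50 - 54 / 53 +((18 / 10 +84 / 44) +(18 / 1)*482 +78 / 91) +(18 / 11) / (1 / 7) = 1773027569 / 204050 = 8689.18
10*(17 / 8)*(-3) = -255 / 4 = -63.75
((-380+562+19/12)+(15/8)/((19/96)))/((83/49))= 2156833/18924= 113.97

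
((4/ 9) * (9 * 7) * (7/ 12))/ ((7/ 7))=49/ 3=16.33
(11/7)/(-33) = -1/21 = -0.05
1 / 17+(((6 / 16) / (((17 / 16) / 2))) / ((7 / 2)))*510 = 12247 / 119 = 102.92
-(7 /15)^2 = -0.22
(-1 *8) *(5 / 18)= -20 / 9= -2.22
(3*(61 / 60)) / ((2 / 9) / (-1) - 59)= -549 / 10660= -0.05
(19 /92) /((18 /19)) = 361 /1656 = 0.22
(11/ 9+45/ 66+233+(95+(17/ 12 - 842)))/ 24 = -202229/ 9504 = -21.28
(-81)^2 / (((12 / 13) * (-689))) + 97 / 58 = -53141 / 6148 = -8.64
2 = 2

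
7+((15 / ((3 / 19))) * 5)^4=50906640632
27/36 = 3/4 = 0.75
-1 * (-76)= 76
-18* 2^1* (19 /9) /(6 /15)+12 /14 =-1324 /7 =-189.14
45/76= 0.59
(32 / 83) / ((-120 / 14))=-56 / 1245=-0.04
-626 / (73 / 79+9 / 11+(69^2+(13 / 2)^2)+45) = -2175976 / 16858573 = -0.13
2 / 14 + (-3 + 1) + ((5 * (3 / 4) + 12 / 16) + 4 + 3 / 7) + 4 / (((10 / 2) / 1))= 551 / 70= 7.87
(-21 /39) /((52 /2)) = -7 /338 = -0.02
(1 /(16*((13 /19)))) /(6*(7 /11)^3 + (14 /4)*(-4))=-25289 /3447808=-0.01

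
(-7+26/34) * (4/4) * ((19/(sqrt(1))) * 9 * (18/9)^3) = -145008/17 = -8529.88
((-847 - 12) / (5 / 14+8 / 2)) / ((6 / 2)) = -12026 / 183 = -65.72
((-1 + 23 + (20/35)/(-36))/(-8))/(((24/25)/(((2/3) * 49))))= -242375/2592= -93.51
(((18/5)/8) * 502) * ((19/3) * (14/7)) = 14307/5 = 2861.40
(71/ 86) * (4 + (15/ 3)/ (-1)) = -71/ 86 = -0.83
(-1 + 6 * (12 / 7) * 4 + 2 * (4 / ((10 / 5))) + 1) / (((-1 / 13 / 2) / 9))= -73944 / 7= -10563.43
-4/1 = -4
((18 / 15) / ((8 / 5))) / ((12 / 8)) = 1 / 2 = 0.50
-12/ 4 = -3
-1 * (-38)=38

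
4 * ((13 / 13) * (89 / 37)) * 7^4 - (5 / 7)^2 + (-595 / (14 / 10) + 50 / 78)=1603397491 / 70707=22676.64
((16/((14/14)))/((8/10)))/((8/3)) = 15/2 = 7.50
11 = 11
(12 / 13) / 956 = 3 / 3107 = 0.00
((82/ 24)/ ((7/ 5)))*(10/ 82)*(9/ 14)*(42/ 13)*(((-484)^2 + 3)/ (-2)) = -72401.48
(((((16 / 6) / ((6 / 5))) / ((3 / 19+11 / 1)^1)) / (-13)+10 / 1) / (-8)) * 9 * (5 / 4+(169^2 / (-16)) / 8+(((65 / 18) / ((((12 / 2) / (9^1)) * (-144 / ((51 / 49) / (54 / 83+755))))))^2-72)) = 8145305958539623475283755 / 2467439690324181221376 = 3301.12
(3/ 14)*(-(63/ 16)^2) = -1701/ 512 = -3.32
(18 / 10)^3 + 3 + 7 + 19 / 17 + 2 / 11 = 400448 / 23375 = 17.13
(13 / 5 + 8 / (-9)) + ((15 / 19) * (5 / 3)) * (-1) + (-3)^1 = -2227 / 855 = -2.60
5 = 5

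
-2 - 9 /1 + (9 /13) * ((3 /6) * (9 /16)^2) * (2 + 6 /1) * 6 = -2389 /416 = -5.74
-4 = -4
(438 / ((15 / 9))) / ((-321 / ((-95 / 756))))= 0.10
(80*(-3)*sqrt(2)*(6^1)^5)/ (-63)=207360*sqrt(2)/ 7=41893.05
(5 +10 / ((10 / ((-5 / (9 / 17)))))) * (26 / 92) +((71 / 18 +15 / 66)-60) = -43327 / 759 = -57.08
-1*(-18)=18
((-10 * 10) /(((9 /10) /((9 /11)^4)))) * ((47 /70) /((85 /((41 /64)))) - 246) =341444912085 /27876464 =12248.50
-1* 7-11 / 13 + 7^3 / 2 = 4255 / 26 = 163.65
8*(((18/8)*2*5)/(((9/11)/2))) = 440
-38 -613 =-651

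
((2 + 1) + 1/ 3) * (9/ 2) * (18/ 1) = 270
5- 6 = -1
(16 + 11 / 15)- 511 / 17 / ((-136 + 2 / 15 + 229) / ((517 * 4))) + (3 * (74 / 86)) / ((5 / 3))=-649.17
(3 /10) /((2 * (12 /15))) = 3 /16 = 0.19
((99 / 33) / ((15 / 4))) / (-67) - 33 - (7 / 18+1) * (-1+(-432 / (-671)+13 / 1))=-34104017 / 674355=-50.57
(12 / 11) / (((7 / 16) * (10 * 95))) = 96 / 36575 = 0.00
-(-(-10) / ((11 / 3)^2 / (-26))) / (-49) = -2340 / 5929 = -0.39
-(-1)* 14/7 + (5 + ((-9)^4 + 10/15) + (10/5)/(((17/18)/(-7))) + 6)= 334552/51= 6559.84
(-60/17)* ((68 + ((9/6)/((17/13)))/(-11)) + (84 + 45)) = -2209170/3179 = -694.93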